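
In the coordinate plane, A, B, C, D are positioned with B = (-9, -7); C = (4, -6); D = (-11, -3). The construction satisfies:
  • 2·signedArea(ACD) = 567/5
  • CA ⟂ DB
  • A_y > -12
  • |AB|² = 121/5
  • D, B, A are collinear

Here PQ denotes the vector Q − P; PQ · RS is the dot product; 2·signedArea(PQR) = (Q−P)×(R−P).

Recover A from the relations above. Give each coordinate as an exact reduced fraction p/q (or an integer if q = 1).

A = (-34/5, -57/5)

1. A_x = -34/5  [D, B, A are collinear ∩ CA ⟂ DB]
2. A_y = -57/5  [D, B, A are collinear ∩ CA ⟂ DB]
   → A = (-34/5, -57/5)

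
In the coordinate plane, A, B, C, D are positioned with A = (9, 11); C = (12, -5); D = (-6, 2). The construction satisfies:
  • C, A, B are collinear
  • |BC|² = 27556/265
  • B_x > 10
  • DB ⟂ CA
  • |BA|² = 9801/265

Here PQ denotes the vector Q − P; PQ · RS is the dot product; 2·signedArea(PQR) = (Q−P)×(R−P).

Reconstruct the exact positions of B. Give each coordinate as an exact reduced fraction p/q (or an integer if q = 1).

B = (2682/265, 1331/265)

1. B_x = 2682/265  [C, A, B are collinear ∩ DB ⟂ CA]
2. B_y = 1331/265  [C, A, B are collinear ∩ DB ⟂ CA]
   → B = (2682/265, 1331/265)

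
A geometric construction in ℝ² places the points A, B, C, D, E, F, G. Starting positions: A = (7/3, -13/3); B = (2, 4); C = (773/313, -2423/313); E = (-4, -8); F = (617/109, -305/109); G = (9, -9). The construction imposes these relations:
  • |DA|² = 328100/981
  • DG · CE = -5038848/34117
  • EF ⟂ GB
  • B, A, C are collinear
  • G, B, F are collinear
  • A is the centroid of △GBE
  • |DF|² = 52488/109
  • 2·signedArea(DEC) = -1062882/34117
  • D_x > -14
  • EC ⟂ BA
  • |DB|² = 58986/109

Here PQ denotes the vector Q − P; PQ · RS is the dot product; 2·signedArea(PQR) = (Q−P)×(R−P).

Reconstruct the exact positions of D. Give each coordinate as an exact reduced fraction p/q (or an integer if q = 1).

1. D_x = -1489/109  [2·signedArea(DEC) = -1062882/34117 ∩ DG · CE = -5038848/34117]
2. D_y = -1439/109  [2·signedArea(DEC) = -1062882/34117 ∩ DG · CE = -5038848/34117]
   → D = (-1489/109, -1439/109)

D = (-1489/109, -1439/109)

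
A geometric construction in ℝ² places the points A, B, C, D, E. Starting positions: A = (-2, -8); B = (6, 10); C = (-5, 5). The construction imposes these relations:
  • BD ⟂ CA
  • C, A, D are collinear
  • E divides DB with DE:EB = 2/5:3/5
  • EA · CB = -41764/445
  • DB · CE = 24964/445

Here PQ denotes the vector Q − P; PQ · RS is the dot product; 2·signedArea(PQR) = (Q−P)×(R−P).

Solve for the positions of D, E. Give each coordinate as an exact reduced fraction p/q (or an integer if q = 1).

1. D_x = -493/89  [C, A, D are collinear ∩ BD ⟂ CA]
2. D_y = 653/89  [C, A, D are collinear ∩ BD ⟂ CA]
   → D = (-493/89, 653/89)
3. E_x = -411/445  [E divides DB with DE:EB = 2/5:3/5]
4. E_y = 3739/445  [E divides DB with DE:EB = 2/5:3/5]
   → E = (-411/445, 3739/445)

D = (-493/89, 653/89)
E = (-411/445, 3739/445)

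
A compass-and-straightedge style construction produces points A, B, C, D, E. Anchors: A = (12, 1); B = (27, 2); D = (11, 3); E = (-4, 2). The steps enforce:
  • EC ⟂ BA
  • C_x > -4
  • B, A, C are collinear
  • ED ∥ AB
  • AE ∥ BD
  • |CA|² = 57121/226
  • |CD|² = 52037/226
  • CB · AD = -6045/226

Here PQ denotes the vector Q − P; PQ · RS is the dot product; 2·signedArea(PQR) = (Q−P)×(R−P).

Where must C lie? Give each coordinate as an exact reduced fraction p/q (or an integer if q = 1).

C = (-873/226, -13/226)

1. C_x = -873/226  [B, A, C are collinear ∩ EC ⟂ BA]
2. C_y = -13/226  [B, A, C are collinear ∩ EC ⟂ BA]
   → C = (-873/226, -13/226)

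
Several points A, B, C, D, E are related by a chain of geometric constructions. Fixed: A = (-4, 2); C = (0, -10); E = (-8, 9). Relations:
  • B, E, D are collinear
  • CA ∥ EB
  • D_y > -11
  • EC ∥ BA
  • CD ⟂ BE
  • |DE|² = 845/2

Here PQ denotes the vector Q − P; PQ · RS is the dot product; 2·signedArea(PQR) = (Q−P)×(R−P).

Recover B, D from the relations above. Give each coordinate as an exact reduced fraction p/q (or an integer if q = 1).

B = (-12, 21)
D = (-3/2, -21/2)

1. B_x = -12  [EC ∥ BA ∩ CA ∥ EB]
2. B_y = 21  [EC ∥ BA ∩ CA ∥ EB]
   → B = (-12, 21)
3. D_x = -3/2  [B, E, D are collinear ∩ CD ⟂ BE]
4. D_y = -21/2  [B, E, D are collinear ∩ CD ⟂ BE]
   → D = (-3/2, -21/2)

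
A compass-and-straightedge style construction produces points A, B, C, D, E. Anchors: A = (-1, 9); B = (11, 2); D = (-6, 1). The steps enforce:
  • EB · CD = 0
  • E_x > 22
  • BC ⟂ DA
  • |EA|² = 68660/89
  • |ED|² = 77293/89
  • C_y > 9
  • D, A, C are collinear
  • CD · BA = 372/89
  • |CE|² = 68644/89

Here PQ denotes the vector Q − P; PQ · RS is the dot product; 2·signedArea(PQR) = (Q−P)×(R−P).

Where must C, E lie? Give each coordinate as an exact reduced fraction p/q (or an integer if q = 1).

C = (-69/89, 833/89)
E = (2027/89, -477/89)

1. C_x = -69/89  [D, A, C are collinear ∩ BC ⟂ DA]
2. C_y = 833/89  [D, A, C are collinear ∩ BC ⟂ DA]
   → C = (-69/89, 833/89)
3. E_x = 2027/89  [line 465/89·x + 744/89·y + -6603/89 = 0 ∩ |ED|² = 77293/89]
4. E_y = -477/89  [line 465/89·x + 744/89·y + -6603/89 = 0 ∩ |ED|² = 77293/89]
   → E = (2027/89, -477/89)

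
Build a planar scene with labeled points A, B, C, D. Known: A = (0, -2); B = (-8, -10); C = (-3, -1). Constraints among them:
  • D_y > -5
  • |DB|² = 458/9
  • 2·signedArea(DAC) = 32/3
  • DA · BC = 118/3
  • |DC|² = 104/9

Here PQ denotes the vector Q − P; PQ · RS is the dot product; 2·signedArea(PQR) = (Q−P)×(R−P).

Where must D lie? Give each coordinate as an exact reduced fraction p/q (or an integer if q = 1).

D = (-11/3, -13/3)

1. D_x = -11/3  [2·signedArea(DAC) = 32/3 ∩ DA · BC = 118/3]
2. D_y = -13/3  [2·signedArea(DAC) = 32/3 ∩ DA · BC = 118/3]
   → D = (-11/3, -13/3)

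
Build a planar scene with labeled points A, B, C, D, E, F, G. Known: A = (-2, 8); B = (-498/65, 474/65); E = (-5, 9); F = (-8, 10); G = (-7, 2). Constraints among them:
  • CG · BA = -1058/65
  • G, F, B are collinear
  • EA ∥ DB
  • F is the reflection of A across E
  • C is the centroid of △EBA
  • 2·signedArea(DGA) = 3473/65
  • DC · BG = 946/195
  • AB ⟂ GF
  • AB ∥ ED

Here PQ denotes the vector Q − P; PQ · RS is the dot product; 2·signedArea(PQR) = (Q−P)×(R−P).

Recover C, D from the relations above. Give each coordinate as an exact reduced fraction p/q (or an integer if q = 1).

1. C_x = -953/195  [C is the centroid of △EBA]
2. C_y = 1579/195  [C is the centroid of △EBA]
   → C = (-953/195, 1579/195)
3. D_x = -693/65  [EA ∥ DB ∩ AB ∥ ED]
4. D_y = 539/65  [EA ∥ DB ∩ AB ∥ ED]
   → D = (-693/65, 539/65)

C = (-953/195, 1579/195)
D = (-693/65, 539/65)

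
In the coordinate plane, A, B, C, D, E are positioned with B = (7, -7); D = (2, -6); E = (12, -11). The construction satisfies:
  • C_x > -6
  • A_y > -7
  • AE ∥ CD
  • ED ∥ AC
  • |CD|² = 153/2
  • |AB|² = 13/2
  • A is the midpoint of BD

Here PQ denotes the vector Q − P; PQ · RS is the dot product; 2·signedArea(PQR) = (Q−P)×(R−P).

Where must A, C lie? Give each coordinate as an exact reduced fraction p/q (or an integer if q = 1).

1. A_x = 9/2  [A is the midpoint of BD]
2. A_y = -13/2  [A is the midpoint of BD]
   → A = (9/2, -13/2)
3. C_x = -11/2  [AE ∥ CD ∩ ED ∥ AC]
4. C_y = -3/2  [AE ∥ CD ∩ ED ∥ AC]
   → C = (-11/2, -3/2)

A = (9/2, -13/2)
C = (-11/2, -3/2)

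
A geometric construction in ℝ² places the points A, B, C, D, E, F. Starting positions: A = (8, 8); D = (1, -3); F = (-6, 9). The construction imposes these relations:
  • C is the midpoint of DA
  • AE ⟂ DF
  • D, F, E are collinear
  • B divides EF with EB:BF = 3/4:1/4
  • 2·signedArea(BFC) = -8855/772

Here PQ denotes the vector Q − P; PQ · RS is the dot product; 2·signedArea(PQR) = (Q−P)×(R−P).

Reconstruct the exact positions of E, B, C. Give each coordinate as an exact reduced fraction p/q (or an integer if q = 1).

B = (-1931/386, 1407/193)
C = (9/2, 5/2)
E = (-388/193, 417/193)

1. E_x = -388/193  [D, F, E are collinear ∩ AE ⟂ DF]
2. E_y = 417/193  [D, F, E are collinear ∩ AE ⟂ DF]
   → E = (-388/193, 417/193)
3. B_x = -1931/386  [B divides EF with EB:BF = 3/4:1/4]
4. B_y = 1407/193  [B divides EF with EB:BF = 3/4:1/4]
   → B = (-1931/386, 1407/193)
5. C_x = 9/2  [C is the midpoint of DA]
6. C_y = 5/2  [C is the midpoint of DA]
   → C = (9/2, 5/2)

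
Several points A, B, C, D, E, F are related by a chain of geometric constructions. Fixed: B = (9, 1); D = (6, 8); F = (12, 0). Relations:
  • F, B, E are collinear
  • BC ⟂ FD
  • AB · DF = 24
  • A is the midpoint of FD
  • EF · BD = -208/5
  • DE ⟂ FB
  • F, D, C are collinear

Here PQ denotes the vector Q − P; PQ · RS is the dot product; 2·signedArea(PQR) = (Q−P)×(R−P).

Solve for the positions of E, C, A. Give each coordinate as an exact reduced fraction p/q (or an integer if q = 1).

1. E_x = 21/5  [F, B, E are collinear ∩ DE ⟂ FB]
2. E_y = 13/5  [F, B, E are collinear ∩ DE ⟂ FB]
   → E = (21/5, 13/5)
3. C_x = 261/25  [F, D, C are collinear ∩ BC ⟂ FD]
4. C_y = 52/25  [F, D, C are collinear ∩ BC ⟂ FD]
   → C = (261/25, 52/25)
5. A_x = 9  [A is the midpoint of FD]
6. A_y = 4  [A is the midpoint of FD]
   → A = (9, 4)

A = (9, 4)
C = (261/25, 52/25)
E = (21/5, 13/5)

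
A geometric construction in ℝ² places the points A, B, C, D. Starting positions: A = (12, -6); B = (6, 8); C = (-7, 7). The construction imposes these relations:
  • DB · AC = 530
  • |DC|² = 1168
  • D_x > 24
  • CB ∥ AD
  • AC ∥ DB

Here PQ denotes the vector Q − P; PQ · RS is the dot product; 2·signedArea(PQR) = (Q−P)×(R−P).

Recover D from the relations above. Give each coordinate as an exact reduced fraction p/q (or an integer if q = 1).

1. D_x = 25  [AC ∥ DB ∩ CB ∥ AD]
2. D_y = -5  [AC ∥ DB ∩ CB ∥ AD]
   → D = (25, -5)

D = (25, -5)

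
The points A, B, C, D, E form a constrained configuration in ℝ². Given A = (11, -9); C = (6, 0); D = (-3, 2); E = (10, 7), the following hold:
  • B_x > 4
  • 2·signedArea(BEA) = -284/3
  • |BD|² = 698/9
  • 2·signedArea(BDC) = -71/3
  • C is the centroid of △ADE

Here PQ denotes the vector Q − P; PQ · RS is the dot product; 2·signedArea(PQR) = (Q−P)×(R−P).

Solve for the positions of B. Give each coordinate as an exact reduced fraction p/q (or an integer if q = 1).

1. B_x = 14/3  [2·signedArea(BDC) = -71/3 ∩ 2·signedArea(BEA) = -284/3]
2. B_y = -7/3  [2·signedArea(BDC) = -71/3 ∩ 2·signedArea(BEA) = -284/3]
   → B = (14/3, -7/3)

B = (14/3, -7/3)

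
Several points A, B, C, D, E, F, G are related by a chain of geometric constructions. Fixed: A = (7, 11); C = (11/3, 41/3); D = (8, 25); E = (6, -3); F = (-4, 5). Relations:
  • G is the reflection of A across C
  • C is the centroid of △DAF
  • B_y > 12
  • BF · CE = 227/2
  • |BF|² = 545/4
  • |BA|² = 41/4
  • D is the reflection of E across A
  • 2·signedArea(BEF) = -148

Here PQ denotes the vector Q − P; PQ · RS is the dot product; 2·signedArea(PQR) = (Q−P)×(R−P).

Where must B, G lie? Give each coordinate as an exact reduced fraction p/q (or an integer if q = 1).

1. B_x = 9/2  [BF · CE = 227/2 ∩ 2·signedArea(BEF) = -148]
2. B_y = 13  [BF · CE = 227/2 ∩ 2·signedArea(BEF) = -148]
   → B = (9/2, 13)
3. G_x = 1/3  [G is the reflection of A across C]
4. G_y = 49/3  [G is the reflection of A across C]
   → G = (1/3, 49/3)

B = (9/2, 13)
G = (1/3, 49/3)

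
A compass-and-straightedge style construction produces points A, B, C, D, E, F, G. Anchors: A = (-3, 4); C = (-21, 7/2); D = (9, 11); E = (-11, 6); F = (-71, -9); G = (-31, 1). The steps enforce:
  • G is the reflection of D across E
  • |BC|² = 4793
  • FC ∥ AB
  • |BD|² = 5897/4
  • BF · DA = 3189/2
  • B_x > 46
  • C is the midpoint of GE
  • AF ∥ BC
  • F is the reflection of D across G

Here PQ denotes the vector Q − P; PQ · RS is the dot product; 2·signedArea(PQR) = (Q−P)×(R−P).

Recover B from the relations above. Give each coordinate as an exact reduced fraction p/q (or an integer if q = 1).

1. B_x = 47  [AF ∥ BC ∩ FC ∥ AB]
2. B_y = 33/2  [AF ∥ BC ∩ FC ∥ AB]
   → B = (47, 33/2)

B = (47, 33/2)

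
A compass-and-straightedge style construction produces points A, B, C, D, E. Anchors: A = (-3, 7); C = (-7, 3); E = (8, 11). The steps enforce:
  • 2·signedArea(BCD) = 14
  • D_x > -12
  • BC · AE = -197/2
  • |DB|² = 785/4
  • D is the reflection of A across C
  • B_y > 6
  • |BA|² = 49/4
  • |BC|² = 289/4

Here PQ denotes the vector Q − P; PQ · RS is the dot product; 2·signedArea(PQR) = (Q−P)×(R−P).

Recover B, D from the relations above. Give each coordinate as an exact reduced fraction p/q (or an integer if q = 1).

B = (1/2, 7)
D = (-11, -1)

1. B_x = 1/2  [line -11·x + -4·y + 67/2 = 0 ∩ |BC|² = 289/4]
2. B_y = 7  [line -11·x + -4·y + 67/2 = 0 ∩ |BC|² = 289/4]
   → B = (1/2, 7)
3. D_x = -11  [2·signedArea(BCD) = 14 ∩ D is the reflection of A across C]
4. D_y = -1  [2·signedArea(BCD) = 14 ∩ D is the reflection of A across C]
   → D = (-11, -1)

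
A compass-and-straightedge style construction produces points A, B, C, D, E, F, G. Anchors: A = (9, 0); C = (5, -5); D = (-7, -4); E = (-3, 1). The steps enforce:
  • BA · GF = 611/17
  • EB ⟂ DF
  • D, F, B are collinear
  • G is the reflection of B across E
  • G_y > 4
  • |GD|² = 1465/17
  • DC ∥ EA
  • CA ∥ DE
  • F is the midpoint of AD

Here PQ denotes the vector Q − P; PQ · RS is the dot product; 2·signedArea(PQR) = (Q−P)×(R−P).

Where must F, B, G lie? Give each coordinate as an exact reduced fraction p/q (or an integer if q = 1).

1. F_x = 1  [F is the midpoint of AD]
2. F_y = -2  [F is the midpoint of AD]
   → F = (1, -2)
3. B_x = -35/17  [D, F, B are collinear ∩ EB ⟂ DF]
4. B_y = -47/17  [D, F, B are collinear ∩ EB ⟂ DF]
   → B = (-35/17, -47/17)
5. G_x = -67/17  [G is the reflection of B across E]
6. G_y = 81/17  [G is the reflection of B across E]
   → G = (-67/17, 81/17)

B = (-35/17, -47/17)
F = (1, -2)
G = (-67/17, 81/17)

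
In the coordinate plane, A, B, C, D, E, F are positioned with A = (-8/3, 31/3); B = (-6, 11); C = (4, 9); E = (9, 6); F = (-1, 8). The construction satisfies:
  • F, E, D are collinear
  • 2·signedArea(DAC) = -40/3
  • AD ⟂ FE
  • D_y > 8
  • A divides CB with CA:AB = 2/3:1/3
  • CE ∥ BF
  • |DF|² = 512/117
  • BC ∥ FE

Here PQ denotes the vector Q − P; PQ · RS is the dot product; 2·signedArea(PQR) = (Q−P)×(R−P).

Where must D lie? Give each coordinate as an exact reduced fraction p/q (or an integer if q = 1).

1. D_x = -119/39  [F, E, D are collinear ∩ AD ⟂ FE]
2. D_y = 328/39  [F, E, D are collinear ∩ AD ⟂ FE]
   → D = (-119/39, 328/39)

D = (-119/39, 328/39)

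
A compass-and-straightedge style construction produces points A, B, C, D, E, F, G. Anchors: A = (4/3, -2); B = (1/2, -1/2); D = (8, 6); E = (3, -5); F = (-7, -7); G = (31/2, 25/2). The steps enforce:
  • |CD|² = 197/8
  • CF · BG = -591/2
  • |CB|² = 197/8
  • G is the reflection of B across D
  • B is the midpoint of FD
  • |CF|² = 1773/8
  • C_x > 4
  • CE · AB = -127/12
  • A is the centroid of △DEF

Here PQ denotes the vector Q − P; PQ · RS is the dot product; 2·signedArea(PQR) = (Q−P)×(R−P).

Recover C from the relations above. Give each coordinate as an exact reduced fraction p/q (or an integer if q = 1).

1. C_x = 17/4  [CF · BG = -591/2 ∩ CE · AB = -127/12]
2. C_y = 11/4  [CF · BG = -591/2 ∩ CE · AB = -127/12]
   → C = (17/4, 11/4)

C = (17/4, 11/4)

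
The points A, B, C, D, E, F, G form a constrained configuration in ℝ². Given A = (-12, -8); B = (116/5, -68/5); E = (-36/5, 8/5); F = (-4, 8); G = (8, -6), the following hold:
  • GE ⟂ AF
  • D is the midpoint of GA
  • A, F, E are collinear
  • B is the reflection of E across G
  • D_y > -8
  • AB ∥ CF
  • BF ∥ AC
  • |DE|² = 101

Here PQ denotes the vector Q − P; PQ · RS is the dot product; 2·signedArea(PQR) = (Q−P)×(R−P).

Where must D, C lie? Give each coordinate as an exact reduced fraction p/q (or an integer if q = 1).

C = (-196/5, 68/5)
D = (-2, -7)

1. D_x = -2  [D is the midpoint of GA]
2. D_y = -7  [D is the midpoint of GA]
   → D = (-2, -7)
3. C_x = -196/5  [AB ∥ CF ∩ BF ∥ AC]
4. C_y = 68/5  [AB ∥ CF ∩ BF ∥ AC]
   → C = (-196/5, 68/5)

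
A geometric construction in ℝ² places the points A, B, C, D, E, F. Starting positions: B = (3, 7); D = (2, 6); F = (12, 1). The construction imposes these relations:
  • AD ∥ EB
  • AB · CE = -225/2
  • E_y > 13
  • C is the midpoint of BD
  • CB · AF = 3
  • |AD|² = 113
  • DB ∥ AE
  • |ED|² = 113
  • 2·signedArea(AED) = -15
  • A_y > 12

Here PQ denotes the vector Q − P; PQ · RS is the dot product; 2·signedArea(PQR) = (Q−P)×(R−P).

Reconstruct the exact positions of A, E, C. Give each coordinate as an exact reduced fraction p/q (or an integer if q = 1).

A = (-6, 13)
C = (5/2, 13/2)
E = (-5, 14)

1. C_x = 5/2  [C is the midpoint of BD]
2. C_y = 13/2  [C is the midpoint of BD]
   → C = (5/2, 13/2)
3. A_x = -6  [line -1/2·x + -1/2·y + 7/2 = 0 ∩ |AD|² = 113]
4. A_y = 13  [line -1/2·x + -1/2·y + 7/2 = 0 ∩ |AD|² = 113]
   → A = (-6, 13)
5. E_x = -5  [AB · CE = -225/2 ∩ AD ∥ EB]
6. E_y = 14  [AB · CE = -225/2 ∩ AD ∥ EB]
   → E = (-5, 14)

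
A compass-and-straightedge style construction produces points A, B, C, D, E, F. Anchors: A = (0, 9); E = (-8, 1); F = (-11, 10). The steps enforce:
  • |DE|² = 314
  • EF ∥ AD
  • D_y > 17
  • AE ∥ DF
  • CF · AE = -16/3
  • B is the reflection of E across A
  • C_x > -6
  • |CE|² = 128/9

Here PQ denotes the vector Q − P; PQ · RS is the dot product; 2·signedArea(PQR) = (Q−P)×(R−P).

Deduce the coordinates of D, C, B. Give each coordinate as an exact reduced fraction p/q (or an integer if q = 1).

1. D_x = -3  [AE ∥ DF ∩ EF ∥ AD]
2. D_y = 18  [AE ∥ DF ∩ EF ∥ AD]
   → D = (-3, 18)
3. C_x = -16/3  [line 8·x + 8·y + 40/3 = 0 ∩ |CE|² = 128/9]
4. C_y = 11/3  [line 8·x + 8·y + 40/3 = 0 ∩ |CE|² = 128/9]
   → C = (-16/3, 11/3)
5. B_x = 8  [B is the reflection of E across A]
6. B_y = 17  [B is the reflection of E across A]
   → B = (8, 17)

B = (8, 17)
C = (-16/3, 11/3)
D = (-3, 18)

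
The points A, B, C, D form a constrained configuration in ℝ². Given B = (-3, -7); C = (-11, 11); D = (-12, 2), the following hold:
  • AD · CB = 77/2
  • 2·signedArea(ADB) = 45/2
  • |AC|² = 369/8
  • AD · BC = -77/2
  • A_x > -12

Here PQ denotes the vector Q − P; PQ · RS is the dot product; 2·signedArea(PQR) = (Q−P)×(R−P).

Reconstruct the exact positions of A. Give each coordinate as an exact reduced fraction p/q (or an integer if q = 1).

A = (-47/4, 17/4)

1. A_x = -47/4  [AD · CB = 77/2 ∩ 2·signedArea(ADB) = 45/2]
2. A_y = 17/4  [AD · CB = 77/2 ∩ 2·signedArea(ADB) = 45/2]
   → A = (-47/4, 17/4)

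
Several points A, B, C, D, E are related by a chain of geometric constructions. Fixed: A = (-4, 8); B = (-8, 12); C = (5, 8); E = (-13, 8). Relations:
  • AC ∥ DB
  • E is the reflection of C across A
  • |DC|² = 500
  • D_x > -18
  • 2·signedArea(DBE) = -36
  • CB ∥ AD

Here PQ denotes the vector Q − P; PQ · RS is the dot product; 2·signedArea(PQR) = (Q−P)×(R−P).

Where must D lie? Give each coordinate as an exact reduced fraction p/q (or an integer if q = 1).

D = (-17, 12)

1. D_x = -17  [AC ∥ DB ∩ CB ∥ AD]
2. D_y = 12  [AC ∥ DB ∩ CB ∥ AD]
   → D = (-17, 12)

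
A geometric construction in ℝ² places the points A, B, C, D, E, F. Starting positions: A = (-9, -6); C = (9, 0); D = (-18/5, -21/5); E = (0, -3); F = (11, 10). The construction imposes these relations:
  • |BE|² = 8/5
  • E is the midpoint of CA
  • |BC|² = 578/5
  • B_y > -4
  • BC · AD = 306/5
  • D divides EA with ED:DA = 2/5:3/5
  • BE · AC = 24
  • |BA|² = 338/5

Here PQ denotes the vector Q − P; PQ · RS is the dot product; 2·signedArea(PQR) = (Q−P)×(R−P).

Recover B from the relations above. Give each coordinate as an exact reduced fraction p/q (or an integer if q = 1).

1. B_x = -6/5  [line -18·x + -6·y + -42 = 0 ∩ |BC|² = 578/5]
2. B_y = -17/5  [line -18·x + -6·y + -42 = 0 ∩ |BC|² = 578/5]
   → B = (-6/5, -17/5)

B = (-6/5, -17/5)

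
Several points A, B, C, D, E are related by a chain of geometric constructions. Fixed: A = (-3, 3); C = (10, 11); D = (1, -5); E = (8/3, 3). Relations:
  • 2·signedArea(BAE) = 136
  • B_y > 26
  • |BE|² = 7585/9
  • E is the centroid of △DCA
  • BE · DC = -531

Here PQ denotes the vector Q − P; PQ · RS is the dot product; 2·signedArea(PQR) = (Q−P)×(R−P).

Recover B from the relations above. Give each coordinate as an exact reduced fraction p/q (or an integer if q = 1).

B = (19, 27)

1. B_x = 19  [2·signedArea(BAE) = 136 ∩ BE · DC = -531]
2. B_y = 27  [2·signedArea(BAE) = 136 ∩ BE · DC = -531]
   → B = (19, 27)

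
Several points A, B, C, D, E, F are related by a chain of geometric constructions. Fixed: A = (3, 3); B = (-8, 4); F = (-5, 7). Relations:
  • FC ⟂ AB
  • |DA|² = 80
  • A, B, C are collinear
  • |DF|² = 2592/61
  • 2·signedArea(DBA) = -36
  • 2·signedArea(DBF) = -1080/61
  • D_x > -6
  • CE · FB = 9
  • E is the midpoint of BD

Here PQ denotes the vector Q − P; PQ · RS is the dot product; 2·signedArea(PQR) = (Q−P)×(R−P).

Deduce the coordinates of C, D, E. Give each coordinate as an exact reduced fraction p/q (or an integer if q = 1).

C = (-323/61, 229/61)
D = (-341/61, 31/61)
E = (-829/122, 275/122)

1. C_x = -323/61  [A, B, C are collinear ∩ FC ⟂ AB]
2. C_y = 229/61  [A, B, C are collinear ∩ FC ⟂ AB]
   → C = (-323/61, 229/61)
3. D_x = -341/61  [2·signedArea(DBA) = -36 ∩ 2·signedArea(DBF) = -1080/61]
4. D_y = 31/61  [2·signedArea(DBA) = -36 ∩ 2·signedArea(DBF) = -1080/61]
   → D = (-341/61, 31/61)
5. E_x = -829/122  [E is the midpoint of BD]
6. E_y = 275/122  [E is the midpoint of BD]
   → E = (-829/122, 275/122)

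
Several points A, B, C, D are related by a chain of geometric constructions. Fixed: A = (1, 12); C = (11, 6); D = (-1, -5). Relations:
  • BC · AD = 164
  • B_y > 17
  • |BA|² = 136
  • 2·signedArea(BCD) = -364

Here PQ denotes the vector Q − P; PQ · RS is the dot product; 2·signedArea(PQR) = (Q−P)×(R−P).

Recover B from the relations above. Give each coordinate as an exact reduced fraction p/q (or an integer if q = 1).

B = (-9, 18)

1. B_x = -9  [BC · AD = 164 ∩ 2·signedArea(BCD) = -364]
2. B_y = 18  [BC · AD = 164 ∩ 2·signedArea(BCD) = -364]
   → B = (-9, 18)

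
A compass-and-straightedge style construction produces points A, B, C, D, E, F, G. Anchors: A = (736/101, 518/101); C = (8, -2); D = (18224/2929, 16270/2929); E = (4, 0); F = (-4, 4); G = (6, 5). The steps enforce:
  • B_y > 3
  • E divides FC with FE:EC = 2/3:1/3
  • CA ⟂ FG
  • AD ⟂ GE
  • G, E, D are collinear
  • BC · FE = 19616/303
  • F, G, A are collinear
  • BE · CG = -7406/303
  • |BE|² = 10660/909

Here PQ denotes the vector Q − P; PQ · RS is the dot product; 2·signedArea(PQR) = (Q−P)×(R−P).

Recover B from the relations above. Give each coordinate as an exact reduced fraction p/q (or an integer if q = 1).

1. B_x = 736/303  [BC · FE = 19616/303 ∩ BE · CG = -7406/303]
2. B_y = 922/303  [BC · FE = 19616/303 ∩ BE · CG = -7406/303]
   → B = (736/303, 922/303)

B = (736/303, 922/303)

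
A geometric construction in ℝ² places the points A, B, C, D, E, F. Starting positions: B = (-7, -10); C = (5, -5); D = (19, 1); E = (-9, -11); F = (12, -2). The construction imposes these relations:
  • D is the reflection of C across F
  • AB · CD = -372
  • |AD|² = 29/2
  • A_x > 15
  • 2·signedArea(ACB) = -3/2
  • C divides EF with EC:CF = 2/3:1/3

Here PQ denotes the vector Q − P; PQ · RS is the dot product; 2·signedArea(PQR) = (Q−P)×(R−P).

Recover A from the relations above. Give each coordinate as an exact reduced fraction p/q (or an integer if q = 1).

A = (31/2, -1/2)

1. A_x = 31/2  [AB · CD = -372 ∩ 2·signedArea(ACB) = -3/2]
2. A_y = -1/2  [AB · CD = -372 ∩ 2·signedArea(ACB) = -3/2]
   → A = (31/2, -1/2)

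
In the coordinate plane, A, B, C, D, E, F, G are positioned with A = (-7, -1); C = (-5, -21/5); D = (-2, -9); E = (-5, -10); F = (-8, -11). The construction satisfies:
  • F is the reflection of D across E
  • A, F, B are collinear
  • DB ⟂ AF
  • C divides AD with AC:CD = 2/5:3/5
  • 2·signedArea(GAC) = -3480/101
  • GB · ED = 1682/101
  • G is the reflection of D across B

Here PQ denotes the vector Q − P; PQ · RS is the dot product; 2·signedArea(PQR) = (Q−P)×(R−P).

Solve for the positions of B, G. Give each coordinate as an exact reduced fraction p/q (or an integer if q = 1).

1. B_x = -782/101  [A, F, B are collinear ∩ DB ⟂ AF]
2. B_y = -851/101  [A, F, B are collinear ∩ DB ⟂ AF]
   → B = (-782/101, -851/101)
3. G_x = -1362/101  [G is the reflection of D across B]
4. G_y = -793/101  [G is the reflection of D across B]
   → G = (-1362/101, -793/101)

B = (-782/101, -851/101)
G = (-1362/101, -793/101)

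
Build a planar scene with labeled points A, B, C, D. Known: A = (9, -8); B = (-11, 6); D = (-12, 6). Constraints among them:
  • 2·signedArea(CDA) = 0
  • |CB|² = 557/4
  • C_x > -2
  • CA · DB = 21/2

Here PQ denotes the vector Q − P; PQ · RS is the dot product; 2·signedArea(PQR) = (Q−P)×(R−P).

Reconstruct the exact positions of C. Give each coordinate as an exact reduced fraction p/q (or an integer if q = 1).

1. C_x = -3/2  [2·signedArea(CDA) = 0 ∩ CA · DB = 21/2]
2. C_y = -1  [2·signedArea(CDA) = 0 ∩ CA · DB = 21/2]
   → C = (-3/2, -1)

C = (-3/2, -1)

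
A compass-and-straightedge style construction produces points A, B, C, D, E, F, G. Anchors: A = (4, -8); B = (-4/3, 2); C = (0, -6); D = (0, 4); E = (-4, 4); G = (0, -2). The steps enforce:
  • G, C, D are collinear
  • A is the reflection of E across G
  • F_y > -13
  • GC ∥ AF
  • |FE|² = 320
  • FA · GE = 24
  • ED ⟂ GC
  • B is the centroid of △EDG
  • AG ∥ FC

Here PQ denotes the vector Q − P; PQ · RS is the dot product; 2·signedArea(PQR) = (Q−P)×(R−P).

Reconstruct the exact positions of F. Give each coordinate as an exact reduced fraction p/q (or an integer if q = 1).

F = (4, -12)

1. F_x = 4  [AG ∥ FC ∩ GC ∥ AF]
2. F_y = -12  [AG ∥ FC ∩ GC ∥ AF]
   → F = (4, -12)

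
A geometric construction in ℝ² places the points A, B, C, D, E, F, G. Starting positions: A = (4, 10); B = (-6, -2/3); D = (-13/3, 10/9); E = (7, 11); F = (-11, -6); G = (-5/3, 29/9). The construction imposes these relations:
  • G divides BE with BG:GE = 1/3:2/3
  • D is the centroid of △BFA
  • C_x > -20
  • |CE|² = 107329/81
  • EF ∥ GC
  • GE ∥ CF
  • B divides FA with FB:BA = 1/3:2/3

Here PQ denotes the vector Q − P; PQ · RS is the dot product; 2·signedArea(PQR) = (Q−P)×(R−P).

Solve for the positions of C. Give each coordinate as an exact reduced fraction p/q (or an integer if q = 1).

1. C_x = -59/3  [GE ∥ CF ∩ EF ∥ GC]
2. C_y = -124/9  [GE ∥ CF ∩ EF ∥ GC]
   → C = (-59/3, -124/9)

C = (-59/3, -124/9)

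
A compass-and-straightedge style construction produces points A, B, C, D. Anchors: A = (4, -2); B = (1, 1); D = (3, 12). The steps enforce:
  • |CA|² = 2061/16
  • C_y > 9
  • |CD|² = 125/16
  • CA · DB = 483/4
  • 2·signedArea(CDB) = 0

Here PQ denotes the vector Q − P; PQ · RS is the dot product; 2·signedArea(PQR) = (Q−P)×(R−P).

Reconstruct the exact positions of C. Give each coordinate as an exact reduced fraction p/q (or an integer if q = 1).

C = (5/2, 37/4)

1. C_x = 5/2  [2·signedArea(CDB) = 0 ∩ CA · DB = 483/4]
2. C_y = 37/4  [2·signedArea(CDB) = 0 ∩ CA · DB = 483/4]
   → C = (5/2, 37/4)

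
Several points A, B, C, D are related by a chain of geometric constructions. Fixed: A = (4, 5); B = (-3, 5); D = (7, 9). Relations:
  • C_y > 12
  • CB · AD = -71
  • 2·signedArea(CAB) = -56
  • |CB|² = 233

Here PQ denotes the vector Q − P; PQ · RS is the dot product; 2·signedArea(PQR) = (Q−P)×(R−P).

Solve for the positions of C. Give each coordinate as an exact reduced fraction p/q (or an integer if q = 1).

1. C_x = 10  [CB · AD = -71 ∩ 2·signedArea(CAB) = -56]
2. C_y = 13  [CB · AD = -71 ∩ 2·signedArea(CAB) = -56]
   → C = (10, 13)

C = (10, 13)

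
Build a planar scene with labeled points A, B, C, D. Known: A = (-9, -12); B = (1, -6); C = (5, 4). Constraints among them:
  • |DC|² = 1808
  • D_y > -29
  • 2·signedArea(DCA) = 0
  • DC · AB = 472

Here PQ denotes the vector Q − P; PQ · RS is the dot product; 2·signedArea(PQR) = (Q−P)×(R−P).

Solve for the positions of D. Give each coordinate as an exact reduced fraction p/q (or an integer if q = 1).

D = (-23, -28)

1. D_x = -23  [2·signedArea(DCA) = 0 ∩ DC · AB = 472]
2. D_y = -28  [2·signedArea(DCA) = 0 ∩ DC · AB = 472]
   → D = (-23, -28)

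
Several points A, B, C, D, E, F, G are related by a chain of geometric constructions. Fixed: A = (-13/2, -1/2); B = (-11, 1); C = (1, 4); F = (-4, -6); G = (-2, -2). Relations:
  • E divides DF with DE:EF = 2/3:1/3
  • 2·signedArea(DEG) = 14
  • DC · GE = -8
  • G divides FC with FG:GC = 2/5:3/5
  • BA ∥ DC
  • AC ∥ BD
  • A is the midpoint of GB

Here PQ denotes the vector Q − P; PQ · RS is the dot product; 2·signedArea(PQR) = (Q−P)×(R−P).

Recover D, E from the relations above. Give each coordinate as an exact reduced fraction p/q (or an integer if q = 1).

D = (-7/2, 11/2)
E = (-23/6, -13/6)

1. D_x = -7/2  [BA ∥ DC ∩ AC ∥ BD]
2. D_y = 11/2  [BA ∥ DC ∩ AC ∥ BD]
   → D = (-7/2, 11/2)
3. E_x = -23/6  [E divides DF with DE:EF = 2/3:1/3]
4. E_y = -13/6  [E divides DF with DE:EF = 2/3:1/3]
   → E = (-23/6, -13/6)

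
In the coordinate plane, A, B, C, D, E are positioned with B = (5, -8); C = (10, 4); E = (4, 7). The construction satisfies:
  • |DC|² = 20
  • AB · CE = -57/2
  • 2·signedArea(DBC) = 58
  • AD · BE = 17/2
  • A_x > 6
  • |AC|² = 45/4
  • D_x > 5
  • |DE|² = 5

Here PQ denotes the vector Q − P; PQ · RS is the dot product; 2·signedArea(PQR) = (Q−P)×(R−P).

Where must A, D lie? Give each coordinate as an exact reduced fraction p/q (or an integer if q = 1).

1. A_x = 7  [line 6·x + -3·y + -51/2 = 0 ∩ |AC|² = 45/4]
2. A_y = 11/2  [line 6·x + -3·y + -51/2 = 0 ∩ |AC|² = 45/4]
   → A = (7, 11/2)
3. D_x = 6  [AD · BE = 17/2 ∩ 2·signedArea(DBC) = 58]
4. D_y = 6  [AD · BE = 17/2 ∩ 2·signedArea(DBC) = 58]
   → D = (6, 6)

A = (7, 11/2)
D = (6, 6)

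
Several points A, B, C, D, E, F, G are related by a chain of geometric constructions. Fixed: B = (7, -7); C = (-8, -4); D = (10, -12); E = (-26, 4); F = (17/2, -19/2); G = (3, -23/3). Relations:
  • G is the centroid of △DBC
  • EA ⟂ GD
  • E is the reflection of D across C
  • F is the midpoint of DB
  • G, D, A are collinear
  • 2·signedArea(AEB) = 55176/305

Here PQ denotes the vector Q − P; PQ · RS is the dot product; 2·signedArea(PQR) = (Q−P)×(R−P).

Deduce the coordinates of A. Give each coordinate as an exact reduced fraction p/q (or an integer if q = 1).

A = (-7072/305, 2606/305)

1. A_x = -7072/305  [G, D, A are collinear ∩ EA ⟂ GD]
2. A_y = 2606/305  [G, D, A are collinear ∩ EA ⟂ GD]
   → A = (-7072/305, 2606/305)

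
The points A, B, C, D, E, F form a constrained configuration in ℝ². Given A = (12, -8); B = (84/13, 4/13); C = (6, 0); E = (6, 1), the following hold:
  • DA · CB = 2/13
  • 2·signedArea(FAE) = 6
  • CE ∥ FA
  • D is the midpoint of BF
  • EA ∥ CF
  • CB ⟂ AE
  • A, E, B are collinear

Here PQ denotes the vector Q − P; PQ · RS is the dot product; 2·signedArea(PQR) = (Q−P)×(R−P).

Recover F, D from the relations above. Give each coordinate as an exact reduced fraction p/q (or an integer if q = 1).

D = (120/13, -113/26)
F = (12, -9)

1. F_x = 12  [CE ∥ FA ∩ EA ∥ CF]
2. F_y = -9  [CE ∥ FA ∩ EA ∥ CF]
   → F = (12, -9)
3. D_x = 120/13  [D is the midpoint of BF]
4. D_y = -113/26  [D is the midpoint of BF]
   → D = (120/13, -113/26)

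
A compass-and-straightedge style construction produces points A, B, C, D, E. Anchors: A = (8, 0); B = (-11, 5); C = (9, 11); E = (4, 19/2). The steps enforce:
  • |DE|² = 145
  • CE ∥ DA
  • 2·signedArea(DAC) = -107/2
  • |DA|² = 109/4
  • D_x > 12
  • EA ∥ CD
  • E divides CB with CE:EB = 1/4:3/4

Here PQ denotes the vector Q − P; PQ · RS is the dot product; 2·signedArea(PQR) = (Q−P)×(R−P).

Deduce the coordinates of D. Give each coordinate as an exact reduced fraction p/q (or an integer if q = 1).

D = (13, 3/2)

1. D_x = 13  [CE ∥ DA ∩ EA ∥ CD]
2. D_y = 3/2  [CE ∥ DA ∩ EA ∥ CD]
   → D = (13, 3/2)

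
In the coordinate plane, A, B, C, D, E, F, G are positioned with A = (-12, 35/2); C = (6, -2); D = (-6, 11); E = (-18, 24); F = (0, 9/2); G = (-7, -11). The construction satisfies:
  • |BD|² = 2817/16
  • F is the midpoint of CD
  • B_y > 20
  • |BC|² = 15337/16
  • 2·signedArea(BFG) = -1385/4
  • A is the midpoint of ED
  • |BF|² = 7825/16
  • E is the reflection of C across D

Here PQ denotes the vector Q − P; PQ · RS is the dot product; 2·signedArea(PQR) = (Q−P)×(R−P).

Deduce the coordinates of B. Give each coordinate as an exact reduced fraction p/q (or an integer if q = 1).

1. B_x = -15  [line 31/2·x + -7·y + 1511/4 = 0 ∩ |BD|² = 2817/16]
2. B_y = 83/4  [line 31/2·x + -7·y + 1511/4 = 0 ∩ |BD|² = 2817/16]
   → B = (-15, 83/4)

B = (-15, 83/4)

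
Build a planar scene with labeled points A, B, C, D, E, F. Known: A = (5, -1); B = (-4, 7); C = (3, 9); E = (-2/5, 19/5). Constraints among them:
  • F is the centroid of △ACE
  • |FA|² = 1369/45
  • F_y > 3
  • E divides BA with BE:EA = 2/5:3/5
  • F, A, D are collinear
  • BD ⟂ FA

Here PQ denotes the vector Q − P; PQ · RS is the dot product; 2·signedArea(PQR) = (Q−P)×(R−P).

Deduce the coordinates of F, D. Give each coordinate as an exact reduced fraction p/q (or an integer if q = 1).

1. F_x = 38/15  [F is the centroid of △ACE]
2. F_y = 59/15  [F is the centroid of △ACE]
   → F = (38/15, 59/15)
3. D_x = 0  [F, A, D are collinear ∩ BD ⟂ FA]
4. D_y = 9  [F, A, D are collinear ∩ BD ⟂ FA]
   → D = (0, 9)

D = (0, 9)
F = (38/15, 59/15)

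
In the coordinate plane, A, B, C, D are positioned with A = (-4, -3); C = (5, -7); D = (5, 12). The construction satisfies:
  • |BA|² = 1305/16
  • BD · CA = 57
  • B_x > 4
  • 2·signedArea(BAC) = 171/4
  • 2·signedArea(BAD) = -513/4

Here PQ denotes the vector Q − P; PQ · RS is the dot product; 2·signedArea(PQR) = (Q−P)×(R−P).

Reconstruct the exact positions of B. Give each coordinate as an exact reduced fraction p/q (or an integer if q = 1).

B = (5, -9/4)

1. B_x = 5  [2·signedArea(BAC) = 171/4 ∩ 2·signedArea(BAD) = -513/4]
2. B_y = -9/4  [2·signedArea(BAC) = 171/4 ∩ 2·signedArea(BAD) = -513/4]
   → B = (5, -9/4)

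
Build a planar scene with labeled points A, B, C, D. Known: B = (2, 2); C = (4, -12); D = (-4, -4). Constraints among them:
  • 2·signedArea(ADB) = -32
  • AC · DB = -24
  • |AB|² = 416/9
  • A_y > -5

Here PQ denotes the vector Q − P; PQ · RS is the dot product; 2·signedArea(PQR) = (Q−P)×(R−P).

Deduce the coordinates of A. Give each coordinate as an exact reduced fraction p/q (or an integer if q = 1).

1. A_x = 2/3  [2·signedArea(ADB) = -32 ∩ AC · DB = -24]
2. A_y = -14/3  [2·signedArea(ADB) = -32 ∩ AC · DB = -24]
   → A = (2/3, -14/3)

A = (2/3, -14/3)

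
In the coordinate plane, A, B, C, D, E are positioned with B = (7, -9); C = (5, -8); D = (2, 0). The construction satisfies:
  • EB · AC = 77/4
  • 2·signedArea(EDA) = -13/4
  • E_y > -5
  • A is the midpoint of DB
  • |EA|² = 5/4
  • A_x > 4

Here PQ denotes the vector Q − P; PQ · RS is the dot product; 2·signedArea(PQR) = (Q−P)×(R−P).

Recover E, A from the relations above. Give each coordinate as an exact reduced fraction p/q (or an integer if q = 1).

1. A_x = 9/2  [A is the midpoint of DB]
2. A_y = -9/2  [A is the midpoint of DB]
   → A = (9/2, -9/2)
3. E_x = 7/2  [EB · AC = 77/4 ∩ 2·signedArea(EDA) = -13/4]
4. E_y = -4  [EB · AC = 77/4 ∩ 2·signedArea(EDA) = -13/4]
   → E = (7/2, -4)

A = (9/2, -9/2)
E = (7/2, -4)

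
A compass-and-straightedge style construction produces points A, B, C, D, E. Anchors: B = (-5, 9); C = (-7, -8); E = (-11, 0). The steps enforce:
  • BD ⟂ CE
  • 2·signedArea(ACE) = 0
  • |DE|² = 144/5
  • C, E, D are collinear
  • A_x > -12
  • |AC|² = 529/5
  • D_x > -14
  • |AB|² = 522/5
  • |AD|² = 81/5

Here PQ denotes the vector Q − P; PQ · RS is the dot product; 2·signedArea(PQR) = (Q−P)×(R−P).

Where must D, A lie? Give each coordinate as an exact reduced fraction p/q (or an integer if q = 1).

1. D_x = -67/5  [C, E, D are collinear ∩ BD ⟂ CE]
2. D_y = 24/5  [C, E, D are collinear ∩ BD ⟂ CE]
   → D = (-67/5, 24/5)
3. A_x = -58/5  [line -8·x + -4·y + -88 = 0 ∩ |AB|² = 522/5]
4. A_y = 6/5  [line -8·x + -4·y + -88 = 0 ∩ |AB|² = 522/5]
   → A = (-58/5, 6/5)

A = (-58/5, 6/5)
D = (-67/5, 24/5)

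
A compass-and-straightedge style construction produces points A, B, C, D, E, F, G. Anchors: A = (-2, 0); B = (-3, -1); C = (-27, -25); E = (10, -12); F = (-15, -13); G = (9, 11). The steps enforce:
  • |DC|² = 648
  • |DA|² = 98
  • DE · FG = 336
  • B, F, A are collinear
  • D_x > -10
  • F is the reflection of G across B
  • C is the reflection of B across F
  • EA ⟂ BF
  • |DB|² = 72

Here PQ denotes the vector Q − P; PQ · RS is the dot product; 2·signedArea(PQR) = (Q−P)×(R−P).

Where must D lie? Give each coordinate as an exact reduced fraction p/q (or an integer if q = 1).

1. D_x = -9  [line -24·x + -24·y + -384 = 0 ∩ |DB|² = 72]
2. D_y = -7  [line -24·x + -24·y + -384 = 0 ∩ |DB|² = 72]
   → D = (-9, -7)

D = (-9, -7)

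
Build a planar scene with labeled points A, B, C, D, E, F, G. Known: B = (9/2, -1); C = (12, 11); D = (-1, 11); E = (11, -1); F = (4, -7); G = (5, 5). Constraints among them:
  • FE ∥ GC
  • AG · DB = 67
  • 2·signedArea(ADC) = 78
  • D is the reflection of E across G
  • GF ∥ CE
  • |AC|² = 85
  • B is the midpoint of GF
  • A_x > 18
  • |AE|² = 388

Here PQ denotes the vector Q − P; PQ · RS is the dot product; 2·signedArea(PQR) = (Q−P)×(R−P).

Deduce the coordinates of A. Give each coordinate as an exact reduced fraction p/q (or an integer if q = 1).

1. A_x = 19  [AG · DB = 67 ∩ 2·signedArea(ADC) = 78]
2. A_y = 17  [AG · DB = 67 ∩ 2·signedArea(ADC) = 78]
   → A = (19, 17)

A = (19, 17)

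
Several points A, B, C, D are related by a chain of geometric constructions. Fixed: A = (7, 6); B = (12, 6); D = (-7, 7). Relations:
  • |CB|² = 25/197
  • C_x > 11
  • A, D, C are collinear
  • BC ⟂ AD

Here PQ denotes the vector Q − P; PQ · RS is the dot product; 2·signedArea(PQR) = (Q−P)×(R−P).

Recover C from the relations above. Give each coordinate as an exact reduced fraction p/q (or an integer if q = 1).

C = (2359/197, 1112/197)

1. C_x = 2359/197  [A, D, C are collinear ∩ BC ⟂ AD]
2. C_y = 1112/197  [A, D, C are collinear ∩ BC ⟂ AD]
   → C = (2359/197, 1112/197)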